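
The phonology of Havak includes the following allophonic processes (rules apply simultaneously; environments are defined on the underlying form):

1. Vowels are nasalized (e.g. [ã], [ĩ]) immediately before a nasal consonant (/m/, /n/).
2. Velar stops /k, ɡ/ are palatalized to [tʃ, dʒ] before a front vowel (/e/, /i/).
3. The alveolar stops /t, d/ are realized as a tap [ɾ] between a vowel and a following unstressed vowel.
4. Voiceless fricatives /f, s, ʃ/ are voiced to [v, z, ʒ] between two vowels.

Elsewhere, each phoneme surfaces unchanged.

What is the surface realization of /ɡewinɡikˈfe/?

/ɡ/ (word-initial) occurs before a front vowel → [dʒ] by rule 2.
/e/ (between /ɡ/ and /w/) fails the environment for rule 1, so it stays [e].
/w/ stays [w].
/i/ (between /w/ and /n/): before a nasal consonant, so rule 1 applies → [ĩ].
/n/ (between /i/ and /ɡ/): no rule targets it → [n].
/ɡ/ — between /n/ and /i/, before a front vowel — surfaces as [dʒ] (rule 2).
/i/ — between /ɡ/ and /k/; rule 1 does not apply here → [i].
/k/ (between /i/ and /f/) fails the environment for rule 2, so it stays [k].
/f/ (between /k/ and /e/): rule 4 targets it, but not between two vowels → unchanged [f].
/e/ — word-final; rule 1 does not apply here → [e].

[dʒewĩndʒikˈfe]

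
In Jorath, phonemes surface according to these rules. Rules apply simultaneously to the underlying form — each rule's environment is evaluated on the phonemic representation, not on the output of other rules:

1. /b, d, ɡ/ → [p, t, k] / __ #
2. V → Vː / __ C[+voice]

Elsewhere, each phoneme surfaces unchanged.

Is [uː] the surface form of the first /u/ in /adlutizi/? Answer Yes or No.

No

/u/ (between /l/ and /t/): rule 2 targets it, but not before a voiced consonant → unchanged [u].
The actual realization is [u], not [uː].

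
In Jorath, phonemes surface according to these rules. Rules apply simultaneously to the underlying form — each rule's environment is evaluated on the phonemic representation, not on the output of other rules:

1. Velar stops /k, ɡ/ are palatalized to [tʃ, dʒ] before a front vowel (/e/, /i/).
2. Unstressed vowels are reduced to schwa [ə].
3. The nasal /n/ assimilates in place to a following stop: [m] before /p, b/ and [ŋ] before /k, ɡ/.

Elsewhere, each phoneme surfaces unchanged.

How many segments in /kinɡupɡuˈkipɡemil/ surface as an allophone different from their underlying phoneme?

Segments that undergo a rule: /k/ → [tʃ] (rule 1); /i/ → [ə] (rule 2); /n/ → [ŋ] (rule 3); /u/ → [ə] (rule 2); /u/ → [ə] (rule 2); /k/ → [tʃ] (rule 1); /ɡ/ → [dʒ] (rule 1); /e/ → [ə] (rule 2); /i/ → [ə] (rule 2).
All other segments surface unchanged.

9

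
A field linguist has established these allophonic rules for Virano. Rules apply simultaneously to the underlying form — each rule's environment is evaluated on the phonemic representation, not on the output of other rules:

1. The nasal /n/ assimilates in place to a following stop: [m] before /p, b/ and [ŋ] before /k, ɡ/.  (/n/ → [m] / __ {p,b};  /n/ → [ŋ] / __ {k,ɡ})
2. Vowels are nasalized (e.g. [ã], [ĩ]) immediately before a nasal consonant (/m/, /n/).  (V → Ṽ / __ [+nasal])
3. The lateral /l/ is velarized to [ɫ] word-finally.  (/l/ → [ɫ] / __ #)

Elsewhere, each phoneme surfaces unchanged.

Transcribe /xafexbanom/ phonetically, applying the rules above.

[xafexbãnõm]

/x/ stays [x].
/a/ (between /x/ and /f/) fails the environment for rule 2, so it stays [a].
/f/ (between /a/ and /e/): no rule targets it → [f].
/e/ — between /f/ and /x/; rule 2 does not apply here → [e].
/x/ — not in any rule's target class → [x].
/b/ (between /x/ and /a/) is unaffected → [b].
Rule 2 applies to /a/ (between /b/ and /n/: before a nasal consonant) → [ã].
/n/ (between /a/ and /o/): rule 1 targets it, but not before a labial or velar stop → unchanged [n].
/o/ — between /n/ and /m/, before a nasal consonant — surfaces as [õ] (rule 2).
/m/ (word-final) is unaffected → [m].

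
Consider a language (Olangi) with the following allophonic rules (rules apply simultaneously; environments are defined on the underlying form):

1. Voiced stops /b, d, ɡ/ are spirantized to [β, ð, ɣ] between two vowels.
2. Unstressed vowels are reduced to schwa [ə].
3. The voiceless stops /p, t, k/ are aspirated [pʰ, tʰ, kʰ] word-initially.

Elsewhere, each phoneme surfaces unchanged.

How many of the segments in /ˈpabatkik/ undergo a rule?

Segments that undergo a rule: /p/ → [pʰ] (rule 3); /b/ → [β] (rule 1); /a/ → [ə] (rule 2); /i/ → [ə] (rule 2).
All other segments surface unchanged.

4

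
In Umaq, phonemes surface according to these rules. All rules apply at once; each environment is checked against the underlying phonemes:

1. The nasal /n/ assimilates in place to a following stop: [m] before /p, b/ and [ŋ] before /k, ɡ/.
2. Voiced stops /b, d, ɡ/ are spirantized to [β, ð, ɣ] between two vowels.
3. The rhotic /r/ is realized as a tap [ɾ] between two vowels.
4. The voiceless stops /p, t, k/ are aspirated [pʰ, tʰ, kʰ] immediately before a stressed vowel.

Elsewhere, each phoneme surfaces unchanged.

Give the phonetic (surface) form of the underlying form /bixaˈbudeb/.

[bixaˈβuðeb]

/b/ (word-initial) is in the target of rule 2 but the environment (between two vowels) is not met → [b].
/i/ stays [i].
/x/ — not in any rule's target class → [x].
/a/ — not in any rule's target class → [a].
/b/ meets the environment for rule 2 (between two vowels) → [β].
/u/ (between /b/ and /d/) is unaffected → [u].
/d/ — between /u/ and /e/, between two vowels — surfaces as [ð] (rule 2).
/e/ — not in any rule's target class → [e].
/b/ (word-final): rule 2 targets it, but not between two vowels → unchanged [b].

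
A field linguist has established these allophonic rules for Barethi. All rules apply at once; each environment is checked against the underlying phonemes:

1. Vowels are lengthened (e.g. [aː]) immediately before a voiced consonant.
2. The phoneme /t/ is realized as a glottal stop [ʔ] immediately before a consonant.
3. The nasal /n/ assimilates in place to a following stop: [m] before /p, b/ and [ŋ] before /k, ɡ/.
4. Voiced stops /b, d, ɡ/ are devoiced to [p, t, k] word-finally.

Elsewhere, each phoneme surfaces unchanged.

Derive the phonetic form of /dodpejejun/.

[doːdpeːjeːjuːn]

/d/ — word-initial; rule 4 does not apply here → [d].
Rule 1 applies to /o/ (between /d/ and /d/: before a voiced consonant) → [oː].
/d/ (between /o/ and /p/) is in the target of rule 4 but the environment (word-finally) is not met → [d].
/p/ — not in any rule's target class → [p].
/e/ (between /p/ and /j/): before a voiced consonant, so rule 1 applies → [eː].
/j/ (between /e/ and /e/): no rule targets it → [j].
/e/ (between /j/ and /j/) occurs before a voiced consonant → [eː] by rule 1.
/j/ — not in any rule's target class → [j].
Rule 1 applies to /u/ (between /j/ and /n/: before a voiced consonant) → [uː].
/n/ (word-final) fails the environment for rule 3, so it stays [n].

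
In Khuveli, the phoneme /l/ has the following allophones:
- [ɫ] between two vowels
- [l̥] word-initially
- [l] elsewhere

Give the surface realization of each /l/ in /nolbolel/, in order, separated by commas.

Occurrence 1 (position 3): no conditioning environment matches → elsewhere allophone [l].
Occurrence 2 (position 6): between two vowels → [ɫ].
Occurrence 3 (position 8): no conditioning environment matches → elsewhere allophone [l].

[l], [ɫ], [l]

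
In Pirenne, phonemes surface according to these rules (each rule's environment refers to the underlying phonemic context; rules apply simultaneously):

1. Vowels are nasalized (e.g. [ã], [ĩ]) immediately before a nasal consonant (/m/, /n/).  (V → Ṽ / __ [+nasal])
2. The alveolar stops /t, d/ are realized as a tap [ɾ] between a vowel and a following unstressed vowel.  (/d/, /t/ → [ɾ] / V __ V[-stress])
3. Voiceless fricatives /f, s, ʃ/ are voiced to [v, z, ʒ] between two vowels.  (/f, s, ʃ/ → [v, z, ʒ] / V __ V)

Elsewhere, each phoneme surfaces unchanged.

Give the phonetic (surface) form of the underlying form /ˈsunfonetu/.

[ˈsũnfõneɾu]

/s/ (word-initial): rule 3 targets it, but not between two vowels → unchanged [s].
/u/ meets the environment for rule 1 (before a nasal consonant) → [ũ].
/n/ — not in any rule's target class → [n].
/f/ (between /n/ and /o/) is in the target of rule 3 but the environment (between two vowels) is not met → [f].
Rule 1 applies to /o/ (between /f/ and /n/: before a nasal consonant) → [õ].
/n/ stays [n].
/e/ (between /n/ and /t/): rule 1 targets it, but not before a nasal consonant → unchanged [e].
/t/ meets the environment for rule 2 (between a vowel and a following unstressed vowel) → [ɾ].
/u/ (word-final): rule 1 targets it, but not before a nasal consonant → unchanged [u].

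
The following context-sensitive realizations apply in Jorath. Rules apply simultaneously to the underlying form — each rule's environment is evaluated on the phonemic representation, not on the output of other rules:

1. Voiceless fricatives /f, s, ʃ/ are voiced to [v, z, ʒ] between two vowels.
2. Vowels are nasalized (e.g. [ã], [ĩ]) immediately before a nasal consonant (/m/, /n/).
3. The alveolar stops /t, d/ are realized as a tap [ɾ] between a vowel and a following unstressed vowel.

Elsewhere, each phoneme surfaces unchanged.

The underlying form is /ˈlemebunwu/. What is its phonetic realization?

/l/ stays [l].
/e/ (between /l/ and /m/) occurs before a nasal consonant → [ẽ] by rule 2.
/m/ stays [m].
/e/ (between /m/ and /b/): rule 2 targets it, but not before a nasal consonant → unchanged [e].
/b/ stays [b].
/u/ (between /b/ and /n/): before a nasal consonant, so rule 2 applies → [ũ].
/n/ (between /u/ and /w/) is unaffected → [n].
/w/ — not in any rule's target class → [w].
/u/ (word-final) is in the target of rule 2 but the environment (before a nasal consonant) is not met → [u].

[ˈlẽmebũnwu]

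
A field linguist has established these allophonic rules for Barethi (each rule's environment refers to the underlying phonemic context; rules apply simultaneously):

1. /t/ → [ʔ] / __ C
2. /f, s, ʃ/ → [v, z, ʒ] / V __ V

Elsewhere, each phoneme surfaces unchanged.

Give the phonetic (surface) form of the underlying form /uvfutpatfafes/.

[uvfuʔpaʔfaves]

/f/ — between /v/ and /u/; rule 2 does not apply here → [f].
Rule 1 applies to /t/ (between /u/ and /p/: immediately before a consonant) → [ʔ].
Rule 1 applies to /t/ (between /a/ and /f/: immediately before a consonant) → [ʔ].
/f/ (between /t/ and /a/) is in the target of rule 2 but the environment (between two vowels) is not met → [f].
/f/ — between /a/ and /e/, between two vowels — surfaces as [v] (rule 2).
/s/ (word-final): rule 2 targets it, but not between two vowels → unchanged [s].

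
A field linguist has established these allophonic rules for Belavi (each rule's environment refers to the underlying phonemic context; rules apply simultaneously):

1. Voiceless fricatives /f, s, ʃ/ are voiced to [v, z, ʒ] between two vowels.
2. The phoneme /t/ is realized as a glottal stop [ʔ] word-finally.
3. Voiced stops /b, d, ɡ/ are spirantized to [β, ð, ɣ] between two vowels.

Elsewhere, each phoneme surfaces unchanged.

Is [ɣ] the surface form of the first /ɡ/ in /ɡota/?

No

/ɡ/ (word-initial): rule 3 targets it, but not between two vowels → unchanged [ɡ].
The actual realization is [ɡ], not [ɣ].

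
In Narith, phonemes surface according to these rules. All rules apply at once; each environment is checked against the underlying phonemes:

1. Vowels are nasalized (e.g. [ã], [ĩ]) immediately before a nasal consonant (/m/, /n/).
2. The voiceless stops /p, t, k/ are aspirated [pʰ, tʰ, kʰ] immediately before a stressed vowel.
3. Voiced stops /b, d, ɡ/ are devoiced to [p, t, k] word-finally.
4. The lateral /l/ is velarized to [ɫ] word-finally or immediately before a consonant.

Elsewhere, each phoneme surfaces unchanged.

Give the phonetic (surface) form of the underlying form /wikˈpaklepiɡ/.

/w/ stays [w].
/i/ (between /w/ and /k/): rule 1 targets it, but not before a nasal consonant → unchanged [i].
/k/ (between /i/ and /p/) fails the environment for rule 2, so it stays [k].
Rule 2 applies to /p/ (between /k/ and /a/: immediately before a stressed vowel) → [pʰ].
/a/ (between /p/ and /k/) fails the environment for rule 1, so it stays [a].
/k/ (between /a/ and /l/): rule 2 targets it, but not immediately before a stressed vowel → unchanged [k].
/l/ (between /k/ and /e/) fails the environment for rule 4, so it stays [l].
/e/ (between /l/ and /p/): rule 1 targets it, but not before a nasal consonant → unchanged [e].
/p/ (between /e/ and /i/) fails the environment for rule 2, so it stays [p].
/i/ — between /p/ and /ɡ/; rule 1 does not apply here → [i].
/ɡ/ (word-final) occurs word-finally → [k] by rule 3.

[wikˈpʰaklepik]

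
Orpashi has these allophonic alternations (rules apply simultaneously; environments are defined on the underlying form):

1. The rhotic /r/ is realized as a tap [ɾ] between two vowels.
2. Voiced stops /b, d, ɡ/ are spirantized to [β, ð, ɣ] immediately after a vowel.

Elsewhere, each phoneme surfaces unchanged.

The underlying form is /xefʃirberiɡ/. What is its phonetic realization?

/x/ stays [x].
/e/ stays [e].
/f/ — not in any rule's target class → [f].
/ʃ/ — not in any rule's target class → [ʃ].
/i/ stays [i].
/r/ (between /i/ and /b/) fails the environment for rule 1, so it stays [r].
/b/ (between /r/ and /e/) is in the target of rule 2 but the environment (immediately after a vowel) is not met → [b].
/e/ — not in any rule's target class → [e].
/r/ (between /e/ and /i/) occurs between two vowels → [ɾ] by rule 1.
/i/ — not in any rule's target class → [i].
/ɡ/ — word-final, immediately after a vowel — surfaces as [ɣ] (rule 2).

[xefʃirbeɾiɣ]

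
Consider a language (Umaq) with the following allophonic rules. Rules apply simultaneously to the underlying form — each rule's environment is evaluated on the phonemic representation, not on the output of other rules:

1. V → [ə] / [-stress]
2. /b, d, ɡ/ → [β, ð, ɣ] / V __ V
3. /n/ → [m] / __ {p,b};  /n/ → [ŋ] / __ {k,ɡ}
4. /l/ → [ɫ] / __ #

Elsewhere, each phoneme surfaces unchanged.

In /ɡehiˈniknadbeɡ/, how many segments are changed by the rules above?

4

Segments that undergo a rule: /e/ → [ə] (rule 1); /i/ → [ə] (rule 1); /a/ → [ə] (rule 1); /e/ → [ə] (rule 1).
All other segments surface unchanged.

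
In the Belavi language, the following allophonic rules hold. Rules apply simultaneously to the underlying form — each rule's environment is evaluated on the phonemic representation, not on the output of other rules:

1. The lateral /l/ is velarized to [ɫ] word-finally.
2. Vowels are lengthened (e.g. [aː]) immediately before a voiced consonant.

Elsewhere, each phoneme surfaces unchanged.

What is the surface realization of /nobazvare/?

/o/ meets the environment for rule 2 (before a voiced consonant) → [oː].
Rule 2 applies to /a/ (between /b/ and /z/: before a voiced consonant) → [aː].
/a/ (between /v/ and /r/) occurs before a voiced consonant → [aː] by rule 2.
/e/ — word-final; rule 2 does not apply here → [e].

[noːbaːzvaːre]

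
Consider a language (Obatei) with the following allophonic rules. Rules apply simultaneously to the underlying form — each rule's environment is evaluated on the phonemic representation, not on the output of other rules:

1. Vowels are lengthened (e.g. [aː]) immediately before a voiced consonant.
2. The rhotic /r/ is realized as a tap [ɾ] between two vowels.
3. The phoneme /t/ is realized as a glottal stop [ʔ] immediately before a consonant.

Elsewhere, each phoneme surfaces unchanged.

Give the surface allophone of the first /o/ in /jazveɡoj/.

[oː]

/o/ (between /ɡ/ and /j/): before a voiced consonant, so rule 1 applies → [oː].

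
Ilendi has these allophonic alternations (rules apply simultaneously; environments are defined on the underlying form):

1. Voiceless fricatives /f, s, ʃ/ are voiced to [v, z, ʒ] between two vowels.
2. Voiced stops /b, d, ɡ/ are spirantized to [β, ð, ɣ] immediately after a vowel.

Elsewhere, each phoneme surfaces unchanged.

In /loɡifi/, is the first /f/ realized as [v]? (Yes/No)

Yes

/f/ meets the environment for rule 1 (between two vowels) → [v].
The actual realization is [v], which matches [v].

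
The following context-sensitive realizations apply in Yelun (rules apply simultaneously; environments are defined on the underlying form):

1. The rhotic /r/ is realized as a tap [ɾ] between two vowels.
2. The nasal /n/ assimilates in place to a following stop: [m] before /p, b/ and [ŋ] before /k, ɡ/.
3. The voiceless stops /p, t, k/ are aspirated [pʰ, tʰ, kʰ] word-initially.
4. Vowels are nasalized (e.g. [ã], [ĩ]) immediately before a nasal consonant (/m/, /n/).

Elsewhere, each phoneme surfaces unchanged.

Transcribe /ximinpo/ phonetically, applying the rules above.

/i/ (between /x/ and /m/): before a nasal consonant, so rule 4 applies → [ĩ].
/i/ (between /m/ and /n/): before a nasal consonant, so rule 4 applies → [ĩ].
/n/ — between /i/ and /p/, before a labial or velar stop — surfaces as [m] (rule 2).
/p/ (between /n/ and /o/) fails the environment for rule 3, so it stays [p].
/o/ — word-final; rule 4 does not apply here → [o].

[xĩmĩmpo]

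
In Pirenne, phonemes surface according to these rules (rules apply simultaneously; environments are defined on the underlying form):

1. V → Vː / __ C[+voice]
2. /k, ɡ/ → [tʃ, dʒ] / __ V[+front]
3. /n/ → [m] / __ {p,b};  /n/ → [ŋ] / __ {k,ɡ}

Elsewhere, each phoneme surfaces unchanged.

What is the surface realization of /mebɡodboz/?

[meːbɡoːdboːz]

/m/ (word-initial): no rule targets it → [m].
/e/ meets the environment for rule 1 (before a voiced consonant) → [eː].
/b/ (between /e/ and /ɡ/) is unaffected → [b].
/ɡ/ — between /b/ and /o/; rule 2 does not apply here → [ɡ].
Rule 1 applies to /o/ (between /ɡ/ and /d/: before a voiced consonant) → [oː].
/d/ (between /o/ and /b/) is unaffected → [d].
/b/ — not in any rule's target class → [b].
/o/ (between /b/ and /z/) occurs before a voiced consonant → [oː] by rule 1.
/z/ (word-final) is unaffected → [z].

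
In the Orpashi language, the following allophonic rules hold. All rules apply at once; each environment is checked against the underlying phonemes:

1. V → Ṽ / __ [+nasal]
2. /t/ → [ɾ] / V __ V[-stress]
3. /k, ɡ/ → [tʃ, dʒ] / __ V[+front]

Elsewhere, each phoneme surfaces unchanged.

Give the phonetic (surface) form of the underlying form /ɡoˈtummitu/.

[ɡoˈtũmmiɾu]

/ɡ/ (word-initial): rule 3 targets it, but not before a front vowel → unchanged [ɡ].
/o/ — between /ɡ/ and /t/; rule 1 does not apply here → [o].
/t/ (between /o/ and /u/) is in the target of rule 2 but the environment (between a vowel and a following unstressed vowel) is not met → [t].
/u/ — between /t/ and /m/, before a nasal consonant — surfaces as [ũ] (rule 1).
/i/ (between /m/ and /t/): rule 1 targets it, but not before a nasal consonant → unchanged [i].
/t/ meets the environment for rule 2 (between a vowel and a following unstressed vowel) → [ɾ].
/u/ — word-final; rule 1 does not apply here → [u].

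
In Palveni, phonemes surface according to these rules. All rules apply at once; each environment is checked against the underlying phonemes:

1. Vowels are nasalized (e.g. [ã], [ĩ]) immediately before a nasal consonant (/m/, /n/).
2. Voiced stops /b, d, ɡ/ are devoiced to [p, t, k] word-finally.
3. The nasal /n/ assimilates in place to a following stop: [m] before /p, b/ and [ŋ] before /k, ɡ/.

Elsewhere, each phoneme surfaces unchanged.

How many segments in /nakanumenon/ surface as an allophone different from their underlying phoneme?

Segments that undergo a rule: /a/ → [ã] (rule 1); /u/ → [ũ] (rule 1); /e/ → [ẽ] (rule 1); /o/ → [õ] (rule 1).
All other segments surface unchanged.

4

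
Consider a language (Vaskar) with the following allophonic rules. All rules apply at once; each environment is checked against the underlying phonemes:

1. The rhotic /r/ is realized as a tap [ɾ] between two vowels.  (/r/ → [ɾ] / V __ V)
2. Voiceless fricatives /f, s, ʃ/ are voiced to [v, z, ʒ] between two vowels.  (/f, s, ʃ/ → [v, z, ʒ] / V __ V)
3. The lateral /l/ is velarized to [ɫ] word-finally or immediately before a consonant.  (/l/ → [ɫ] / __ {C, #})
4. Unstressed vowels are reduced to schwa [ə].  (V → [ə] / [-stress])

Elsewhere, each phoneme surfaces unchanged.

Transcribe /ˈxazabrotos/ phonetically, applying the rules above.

[ˈxazəbrətəs]

/a/ (between /x/ and /z/) fails the environment for rule 4, so it stays [a].
/a/ (between /z/ and /b/): in an unstressed syllable, so rule 4 applies → [ə].
/r/ — between /b/ and /o/; rule 1 does not apply here → [r].
/o/ (between /r/ and /t/) occurs in an unstressed syllable → [ə] by rule 4.
/o/ — between /t/ and /s/, in an unstressed syllable — surfaces as [ə] (rule 4).
/s/ (word-final) fails the environment for rule 2, so it stays [s].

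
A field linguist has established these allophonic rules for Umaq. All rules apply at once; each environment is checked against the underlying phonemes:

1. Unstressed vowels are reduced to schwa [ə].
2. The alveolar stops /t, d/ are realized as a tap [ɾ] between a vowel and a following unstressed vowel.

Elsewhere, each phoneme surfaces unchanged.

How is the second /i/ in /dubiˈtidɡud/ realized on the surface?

/i/ (between /t/ and /d/): rule 1 targets it, but not in an unstressed syllable → unchanged [i].

[i]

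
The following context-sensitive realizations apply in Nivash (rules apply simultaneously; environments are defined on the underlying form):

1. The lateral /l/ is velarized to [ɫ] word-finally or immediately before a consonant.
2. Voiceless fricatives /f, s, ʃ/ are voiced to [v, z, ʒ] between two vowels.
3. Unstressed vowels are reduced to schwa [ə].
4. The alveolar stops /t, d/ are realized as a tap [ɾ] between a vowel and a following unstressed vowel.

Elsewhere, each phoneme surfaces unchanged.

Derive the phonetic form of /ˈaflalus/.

[ˈaflələs]

/a/ (word-initial) fails the environment for rule 3, so it stays [a].
/f/ — between /a/ and /l/; rule 2 does not apply here → [f].
/l/ — between /f/ and /a/; rule 1 does not apply here → [l].
/a/ — between /l/ and /l/, in an unstressed syllable — surfaces as [ə] (rule 3).
/l/ — between /a/ and /u/; rule 1 does not apply here → [l].
/u/ (between /l/ and /s/): in an unstressed syllable, so rule 3 applies → [ə].
/s/ — word-final; rule 2 does not apply here → [s].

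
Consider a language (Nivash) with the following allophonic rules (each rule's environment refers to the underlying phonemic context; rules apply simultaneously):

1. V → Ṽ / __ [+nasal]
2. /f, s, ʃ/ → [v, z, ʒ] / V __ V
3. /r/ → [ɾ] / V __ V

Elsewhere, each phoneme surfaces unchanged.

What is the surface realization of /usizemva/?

/u/ (word-initial): rule 1 targets it, but not before a nasal consonant → unchanged [u].
/s/ meets the environment for rule 2 (between two vowels) → [z].
/i/ — between /s/ and /z/; rule 1 does not apply here → [i].
/e/ — between /z/ and /m/, before a nasal consonant — surfaces as [ẽ] (rule 1).
/a/ — word-final; rule 1 does not apply here → [a].

[uzizẽmva]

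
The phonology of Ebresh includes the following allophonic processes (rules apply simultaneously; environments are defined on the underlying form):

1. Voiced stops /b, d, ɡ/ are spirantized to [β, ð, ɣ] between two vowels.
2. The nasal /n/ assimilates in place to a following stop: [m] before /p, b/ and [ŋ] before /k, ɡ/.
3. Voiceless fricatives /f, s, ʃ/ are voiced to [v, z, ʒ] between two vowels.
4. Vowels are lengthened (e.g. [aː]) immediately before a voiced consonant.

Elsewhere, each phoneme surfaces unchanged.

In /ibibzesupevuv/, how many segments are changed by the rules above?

6

Segments that undergo a rule: /i/ → [iː] (rule 4); /b/ → [β] (rule 1); /i/ → [iː] (rule 4); /s/ → [z] (rule 3); /e/ → [eː] (rule 4); /u/ → [uː] (rule 4).
All other segments surface unchanged.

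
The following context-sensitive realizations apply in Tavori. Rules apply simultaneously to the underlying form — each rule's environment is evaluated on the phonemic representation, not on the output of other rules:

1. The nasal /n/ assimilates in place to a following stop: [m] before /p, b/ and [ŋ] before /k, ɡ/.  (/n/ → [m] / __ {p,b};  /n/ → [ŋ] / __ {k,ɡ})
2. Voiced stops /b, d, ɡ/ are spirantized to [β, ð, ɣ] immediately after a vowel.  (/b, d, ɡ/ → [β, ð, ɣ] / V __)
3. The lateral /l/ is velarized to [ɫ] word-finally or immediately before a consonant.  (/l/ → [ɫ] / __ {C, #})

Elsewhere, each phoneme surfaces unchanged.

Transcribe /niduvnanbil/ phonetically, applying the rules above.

/n/ (word-initial) is in the target of rule 1 but the environment (before a labial or velar stop) is not met → [n].
/i/ — not in any rule's target class → [i].
/d/ (between /i/ and /u/) occurs immediately after a vowel → [ð] by rule 2.
/u/ (between /d/ and /v/): no rule targets it → [u].
/v/ — not in any rule's target class → [v].
/n/ (between /v/ and /a/) fails the environment for rule 1, so it stays [n].
/a/ (between /n/ and /n/) is unaffected → [a].
Rule 1 applies to /n/ (between /a/ and /b/: before a labial or velar stop) → [m].
/b/ (between /n/ and /i/) is in the target of rule 2 but the environment (immediately after a vowel) is not met → [b].
/i/ (between /b/ and /l/): no rule targets it → [i].
/l/ meets the environment for rule 3 (word-finally or immediately before a consonant) → [ɫ].

[niðuvnambiɫ]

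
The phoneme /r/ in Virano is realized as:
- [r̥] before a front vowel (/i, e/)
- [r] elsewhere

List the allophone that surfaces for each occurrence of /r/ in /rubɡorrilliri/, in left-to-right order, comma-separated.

[r], [r], [r̥], [r̥]

Occurrence 1 (position 1): no conditioning environment matches → elsewhere allophone [r].
Occurrence 2 (position 6): no conditioning environment matches → elsewhere allophone [r].
Occurrence 3 (position 7): before a front vowel (/i, e/) → [r̥].
Occurrence 4 (position 12): before a front vowel (/i, e/) → [r̥].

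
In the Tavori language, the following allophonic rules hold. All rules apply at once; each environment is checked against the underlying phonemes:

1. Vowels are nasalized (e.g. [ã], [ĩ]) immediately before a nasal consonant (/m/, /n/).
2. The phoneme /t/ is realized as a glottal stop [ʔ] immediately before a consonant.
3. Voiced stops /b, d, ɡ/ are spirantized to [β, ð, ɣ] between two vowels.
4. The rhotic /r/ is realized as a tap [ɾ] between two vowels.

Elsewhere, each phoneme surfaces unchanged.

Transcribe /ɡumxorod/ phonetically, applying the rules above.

/ɡ/ — word-initial; rule 3 does not apply here → [ɡ].
/u/ (between /ɡ/ and /m/) occurs before a nasal consonant → [ũ] by rule 1.
/m/ stays [m].
/x/ — not in any rule's target class → [x].
/o/ (between /x/ and /r/): rule 1 targets it, but not before a nasal consonant → unchanged [o].
Rule 4 applies to /r/ (between /o/ and /o/: between two vowels) → [ɾ].
/o/ — between /r/ and /d/; rule 1 does not apply here → [o].
/d/ (word-final) fails the environment for rule 3, so it stays [d].

[ɡũmxoɾod]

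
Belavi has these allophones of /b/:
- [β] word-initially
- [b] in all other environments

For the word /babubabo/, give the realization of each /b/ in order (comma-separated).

Occurrence 1 (position 1): word-initially → [β].
Occurrence 2 (position 3): no conditioning environment matches → elsewhere allophone [b].
Occurrence 3 (position 5): no conditioning environment matches → elsewhere allophone [b].
Occurrence 4 (position 7): no conditioning environment matches → elsewhere allophone [b].

[β], [b], [b], [b]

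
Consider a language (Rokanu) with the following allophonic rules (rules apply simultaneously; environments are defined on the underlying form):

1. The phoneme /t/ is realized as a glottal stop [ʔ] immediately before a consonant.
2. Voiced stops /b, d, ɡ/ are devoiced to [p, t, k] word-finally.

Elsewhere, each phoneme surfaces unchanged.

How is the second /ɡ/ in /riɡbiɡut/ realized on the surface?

[ɡ]

/ɡ/ — between /i/ and /u/; rule 2 does not apply here → [ɡ].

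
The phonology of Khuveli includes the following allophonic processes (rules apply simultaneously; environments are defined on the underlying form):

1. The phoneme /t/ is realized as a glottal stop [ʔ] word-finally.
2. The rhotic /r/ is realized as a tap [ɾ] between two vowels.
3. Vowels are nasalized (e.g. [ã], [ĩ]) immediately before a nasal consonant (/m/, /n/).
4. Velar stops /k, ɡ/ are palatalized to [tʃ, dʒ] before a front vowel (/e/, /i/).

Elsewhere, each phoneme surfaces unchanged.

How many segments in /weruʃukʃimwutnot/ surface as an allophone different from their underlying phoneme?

3

Segments that undergo a rule: /r/ → [ɾ] (rule 2); /i/ → [ĩ] (rule 3); /t/ → [ʔ] (rule 1).
All other segments surface unchanged.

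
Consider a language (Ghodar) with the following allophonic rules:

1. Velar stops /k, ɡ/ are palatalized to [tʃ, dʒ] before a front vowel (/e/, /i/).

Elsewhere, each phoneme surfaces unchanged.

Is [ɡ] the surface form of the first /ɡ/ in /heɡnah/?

/ɡ/ (between /e/ and /n/) is in the target of rule 1 but the environment (before a front vowel) is not met → [ɡ].
The actual realization is [ɡ], which matches [ɡ].

Yes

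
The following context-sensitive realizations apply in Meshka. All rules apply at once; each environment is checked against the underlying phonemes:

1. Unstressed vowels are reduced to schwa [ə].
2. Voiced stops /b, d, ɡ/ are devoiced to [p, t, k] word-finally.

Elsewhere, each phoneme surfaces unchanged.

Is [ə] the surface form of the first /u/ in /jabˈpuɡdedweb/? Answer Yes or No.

No

/u/ (between /p/ and /ɡ/) is in the target of rule 1 but the environment (in an unstressed syllable) is not met → [u].
The actual realization is [u], not [ə].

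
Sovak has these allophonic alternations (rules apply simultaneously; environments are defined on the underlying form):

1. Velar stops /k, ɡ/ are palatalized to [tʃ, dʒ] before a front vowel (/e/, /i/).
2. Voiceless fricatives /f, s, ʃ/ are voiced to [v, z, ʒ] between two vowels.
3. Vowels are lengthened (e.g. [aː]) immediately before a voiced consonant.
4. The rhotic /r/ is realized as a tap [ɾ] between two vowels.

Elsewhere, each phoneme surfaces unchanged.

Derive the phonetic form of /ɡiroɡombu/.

[dʒiːɾoːɡoːmbu]

/ɡ/ (word-initial) occurs before a front vowel → [dʒ] by rule 1.
/i/ meets the environment for rule 3 (before a voiced consonant) → [iː].
/r/ (between /i/ and /o/) occurs between two vowels → [ɾ] by rule 4.
/o/ (between /r/ and /ɡ/) occurs before a voiced consonant → [oː] by rule 3.
/ɡ/ (between /o/ and /o/) fails the environment for rule 1, so it stays [ɡ].
/o/ meets the environment for rule 3 (before a voiced consonant) → [oː].
/u/ (word-final): rule 3 targets it, but not before a voiced consonant → unchanged [u].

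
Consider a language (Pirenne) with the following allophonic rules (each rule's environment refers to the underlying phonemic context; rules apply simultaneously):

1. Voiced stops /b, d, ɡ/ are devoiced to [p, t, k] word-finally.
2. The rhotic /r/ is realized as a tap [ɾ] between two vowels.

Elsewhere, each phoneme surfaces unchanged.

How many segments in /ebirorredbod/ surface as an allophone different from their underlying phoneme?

Segments that undergo a rule: /r/ → [ɾ] (rule 2); /d/ → [t] (rule 1).
All other segments surface unchanged.

2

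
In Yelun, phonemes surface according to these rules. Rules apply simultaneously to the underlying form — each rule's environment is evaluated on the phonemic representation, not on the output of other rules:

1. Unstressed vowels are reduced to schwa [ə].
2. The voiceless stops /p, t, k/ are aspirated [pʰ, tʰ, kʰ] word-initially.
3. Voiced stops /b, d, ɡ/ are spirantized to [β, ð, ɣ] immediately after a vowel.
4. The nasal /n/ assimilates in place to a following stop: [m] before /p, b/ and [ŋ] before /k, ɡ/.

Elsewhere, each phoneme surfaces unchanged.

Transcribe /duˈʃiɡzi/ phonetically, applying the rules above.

[dəˈʃiɣzə]

/d/ (word-initial): rule 3 targets it, but not immediately after a vowel → unchanged [d].
Rule 1 applies to /u/ (between /d/ and /ʃ/: in an unstressed syllable) → [ə].
/i/ — between /ʃ/ and /ɡ/; rule 1 does not apply here → [i].
Rule 3 applies to /ɡ/ (between /i/ and /z/: immediately after a vowel) → [ɣ].
/i/ meets the environment for rule 1 (in an unstressed syllable) → [ə].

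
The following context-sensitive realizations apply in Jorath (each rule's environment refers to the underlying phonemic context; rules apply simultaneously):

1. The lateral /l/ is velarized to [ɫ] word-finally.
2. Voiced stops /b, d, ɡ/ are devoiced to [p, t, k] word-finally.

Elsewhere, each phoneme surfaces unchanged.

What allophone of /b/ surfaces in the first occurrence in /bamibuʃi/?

[b]

/b/ — word-initial; rule 2 does not apply here → [b].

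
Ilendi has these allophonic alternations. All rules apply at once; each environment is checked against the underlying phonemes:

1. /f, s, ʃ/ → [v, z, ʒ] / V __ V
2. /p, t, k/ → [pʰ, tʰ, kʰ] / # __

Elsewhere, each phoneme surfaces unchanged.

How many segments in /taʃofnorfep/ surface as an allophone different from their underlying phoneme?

Segments that undergo a rule: /t/ → [tʰ] (rule 2); /ʃ/ → [ʒ] (rule 1).
All other segments surface unchanged.

2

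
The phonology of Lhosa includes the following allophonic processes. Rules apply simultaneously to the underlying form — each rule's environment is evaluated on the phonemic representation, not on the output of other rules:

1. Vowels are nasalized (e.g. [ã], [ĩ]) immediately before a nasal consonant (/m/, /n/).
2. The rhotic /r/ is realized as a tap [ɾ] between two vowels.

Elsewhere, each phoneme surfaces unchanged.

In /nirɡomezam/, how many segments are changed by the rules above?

Segments that undergo a rule: /o/ → [õ] (rule 1); /a/ → [ã] (rule 1).
All other segments surface unchanged.

2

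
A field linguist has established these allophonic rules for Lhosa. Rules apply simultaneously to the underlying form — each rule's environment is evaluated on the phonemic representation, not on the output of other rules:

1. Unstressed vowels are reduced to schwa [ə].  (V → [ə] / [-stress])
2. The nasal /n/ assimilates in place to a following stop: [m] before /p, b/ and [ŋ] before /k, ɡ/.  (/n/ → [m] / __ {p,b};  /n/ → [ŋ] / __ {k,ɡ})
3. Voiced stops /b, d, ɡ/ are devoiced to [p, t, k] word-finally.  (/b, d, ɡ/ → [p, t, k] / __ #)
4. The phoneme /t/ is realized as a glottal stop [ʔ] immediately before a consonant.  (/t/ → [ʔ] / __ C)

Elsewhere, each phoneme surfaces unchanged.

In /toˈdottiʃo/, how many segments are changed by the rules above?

Segments that undergo a rule: /o/ → [ə] (rule 1); /t/ → [ʔ] (rule 4); /i/ → [ə] (rule 1); /o/ → [ə] (rule 1).
All other segments surface unchanged.

4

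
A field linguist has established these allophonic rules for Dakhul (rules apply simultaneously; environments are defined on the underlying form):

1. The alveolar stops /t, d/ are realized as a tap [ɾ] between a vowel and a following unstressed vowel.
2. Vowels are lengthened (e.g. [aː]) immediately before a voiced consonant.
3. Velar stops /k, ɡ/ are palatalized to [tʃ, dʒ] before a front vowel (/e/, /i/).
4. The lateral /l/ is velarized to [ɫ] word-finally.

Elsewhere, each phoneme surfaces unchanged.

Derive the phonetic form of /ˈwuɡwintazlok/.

/w/ (word-initial): no rule targets it → [w].
Rule 2 applies to /u/ (between /w/ and /ɡ/: before a voiced consonant) → [uː].
/ɡ/ (between /u/ and /w/) is in the target of rule 3 but the environment (before a front vowel) is not met → [ɡ].
/w/ — not in any rule's target class → [w].
/i/ meets the environment for rule 2 (before a voiced consonant) → [iː].
/n/ (between /i/ and /t/): no rule targets it → [n].
/t/ (between /n/ and /a/) fails the environment for rule 1, so it stays [t].
/a/ (between /t/ and /z/) occurs before a voiced consonant → [aː] by rule 2.
/z/ (between /a/ and /l/): no rule targets it → [z].
/l/ (between /z/ and /o/) is in the target of rule 4 but the environment (word-finally) is not met → [l].
/o/ — between /l/ and /k/; rule 2 does not apply here → [o].
/k/ (word-final): rule 3 targets it, but not before a front vowel → unchanged [k].

[ˈwuːɡwiːntaːzlok]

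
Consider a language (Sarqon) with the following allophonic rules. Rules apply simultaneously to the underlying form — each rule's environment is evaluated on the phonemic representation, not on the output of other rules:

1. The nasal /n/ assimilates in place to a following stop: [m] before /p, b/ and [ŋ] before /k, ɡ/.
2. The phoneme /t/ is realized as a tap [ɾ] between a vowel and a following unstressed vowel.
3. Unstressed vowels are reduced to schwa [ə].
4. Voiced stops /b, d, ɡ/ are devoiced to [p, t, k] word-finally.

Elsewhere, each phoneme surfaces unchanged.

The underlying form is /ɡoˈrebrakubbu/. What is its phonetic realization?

[ɡəˈrebrəkəbbə]

/ɡ/ (word-initial) fails the environment for rule 4, so it stays [ɡ].
Rule 3 applies to /o/ (between /ɡ/ and /r/: in an unstressed syllable) → [ə].
/r/ stays [r].
/e/ (between /r/ and /b/) fails the environment for rule 3, so it stays [e].
/b/ (between /e/ and /r/) fails the environment for rule 4, so it stays [b].
/r/ stays [r].
Rule 3 applies to /a/ (between /r/ and /k/: in an unstressed syllable) → [ə].
/k/ stays [k].
/u/ (between /k/ and /b/) occurs in an unstressed syllable → [ə] by rule 3.
/b/ — between /u/ and /b/; rule 4 does not apply here → [b].
/b/ (between /b/ and /u/) fails the environment for rule 4, so it stays [b].
/u/ (word-final) occurs in an unstressed syllable → [ə] by rule 3.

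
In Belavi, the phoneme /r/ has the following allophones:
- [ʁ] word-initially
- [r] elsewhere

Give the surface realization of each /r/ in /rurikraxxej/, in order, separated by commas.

[ʁ], [r], [r]

Occurrence 1 (position 1): word-initially → [ʁ].
Occurrence 2 (position 3): no conditioning environment matches → elsewhere allophone [r].
Occurrence 3 (position 6): no conditioning environment matches → elsewhere allophone [r].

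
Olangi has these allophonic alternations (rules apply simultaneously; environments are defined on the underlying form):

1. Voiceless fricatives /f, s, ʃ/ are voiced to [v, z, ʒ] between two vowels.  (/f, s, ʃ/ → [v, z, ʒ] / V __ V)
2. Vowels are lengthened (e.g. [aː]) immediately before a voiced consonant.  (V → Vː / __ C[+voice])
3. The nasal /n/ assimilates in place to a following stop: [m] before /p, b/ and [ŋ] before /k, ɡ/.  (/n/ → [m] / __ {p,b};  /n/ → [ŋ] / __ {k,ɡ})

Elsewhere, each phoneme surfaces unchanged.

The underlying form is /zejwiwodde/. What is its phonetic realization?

[zeːjwiːwoːdde]

/z/ (word-initial): no rule targets it → [z].
/e/ meets the environment for rule 2 (before a voiced consonant) → [eː].
/j/ (between /e/ and /w/): no rule targets it → [j].
/w/ (between /j/ and /i/): no rule targets it → [w].
/i/ — between /w/ and /w/, before a voiced consonant — surfaces as [iː] (rule 2).
/w/ (between /i/ and /o/): no rule targets it → [w].
Rule 2 applies to /o/ (between /w/ and /d/: before a voiced consonant) → [oː].
/d/ (between /o/ and /d/): no rule targets it → [d].
/d/ (between /d/ and /e/): no rule targets it → [d].
/e/ (word-final) is in the target of rule 2 but the environment (before a voiced consonant) is not met → [e].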